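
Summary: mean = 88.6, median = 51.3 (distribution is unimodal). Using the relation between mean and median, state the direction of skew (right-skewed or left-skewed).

right-skewed

mean − median = 88.6 − 51.3 = 37.3
mean > median ⇒ the longer tail is on the right ⇒ right-skewed (positively skewed).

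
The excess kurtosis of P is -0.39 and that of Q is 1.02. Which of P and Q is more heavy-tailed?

Q

Higher excess kurtosis ⇒ heavier tails relative to the normal distribution.
-0.39 vs 1.02: the larger is 1.02, so Q has heavier tails. (Q is leptokurtic — heavier-than-normal tails; the other is platykurtic.)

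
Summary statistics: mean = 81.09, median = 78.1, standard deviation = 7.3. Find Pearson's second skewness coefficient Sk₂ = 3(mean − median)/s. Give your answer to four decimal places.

1.2288

Sk₂ = 3(81.09 − 78.1) / 7.3 = 3 × 2.9900 / 7.3
    = 8.9700 / 7.3 ≈ 1.2288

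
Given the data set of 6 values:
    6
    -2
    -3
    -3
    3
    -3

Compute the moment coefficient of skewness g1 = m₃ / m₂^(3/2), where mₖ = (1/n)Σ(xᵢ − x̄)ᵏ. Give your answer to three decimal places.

0.860

x̄ = (6 - 2 - 3 - 3 + 3 - 3) / 6 = -0.3333
deviations (xᵢ − x̄): 6.3333, -1.6667, -2.6667, -2.6667, 3.3333, -2.6667
Σ(xᵢ − x̄)² = 75.3333 ⇒ m₂ = 75.3333/6 = 12.55556
Σ(xᵢ − x̄)³ = 229.5556 ⇒ m₃ = 229.5556/6 = 38.25926
m₂^(3/2) = 12.55556^(1.5) = 44.48913
g1 = m₃ / m₂^(3/2) = 38.25926 / 44.48913 ≈ 0.860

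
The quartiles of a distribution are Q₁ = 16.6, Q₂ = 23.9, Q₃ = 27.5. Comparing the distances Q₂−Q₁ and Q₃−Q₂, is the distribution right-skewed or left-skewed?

left-skewed

Q₂ − Q₁ = 7.3;  Q₃ − Q₂ = 3.6
Q₂ − Q₁ > Q₃ − Q₂ ⇒ the lower half is more spread out ⇒ left-skewed.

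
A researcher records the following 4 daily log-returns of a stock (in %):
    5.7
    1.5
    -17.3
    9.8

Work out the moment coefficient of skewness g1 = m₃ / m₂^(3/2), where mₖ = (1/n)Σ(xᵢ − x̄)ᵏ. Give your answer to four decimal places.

x̄ = (5.7 + 1.5 - 17.3 + 9.8) / 4 = -0.0750
deviations (xᵢ − x̄): 5.7750, 1.5750, -17.2250, 9.8750
Σ(xᵢ − x̄)² = 430.0475 ⇒ m₂ = 430.0475/4 = 107.51188
Σ(xᵢ − x̄)³ = -3951.1946 ⇒ m₃ = -3951.1946/4 = -987.79866
m₂^(3/2) = 107.51188^(1.5) = 1114.76841
g1 = m₃ / m₂^(3/2) = -987.79866 / 1114.76841 ≈ -0.8861

-0.8861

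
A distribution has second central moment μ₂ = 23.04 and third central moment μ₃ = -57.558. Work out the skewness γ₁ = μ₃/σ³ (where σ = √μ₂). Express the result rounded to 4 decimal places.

σ = √μ₂ = √23.04 = 4.80000
σ³ = μ₂^(3/2) = 110.59200
γ₁ = μ₃/σ³ = -57.558 / 110.59200 ≈ -0.5205

-0.5205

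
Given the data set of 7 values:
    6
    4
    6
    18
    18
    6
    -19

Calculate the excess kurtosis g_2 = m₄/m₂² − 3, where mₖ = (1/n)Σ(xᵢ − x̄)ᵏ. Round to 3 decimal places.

x̄ = 5.5714
Σ(xᵢ − x̄)² = 915.7143 ⇒ m₂ = 130.81633
Σ(xᵢ − x̄)⁴ = 412248.0058 ⇒ m₄ = 58892.57226
m₂² = 17112.91129
g_2 = m₄/m₂² − 3 = 3.44141 − 3 ≈ 0.441

0.441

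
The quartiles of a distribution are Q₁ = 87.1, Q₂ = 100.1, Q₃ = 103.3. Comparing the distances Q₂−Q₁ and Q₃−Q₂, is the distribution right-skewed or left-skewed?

Q₂ − Q₁ = 13.0;  Q₃ − Q₂ = 3.2
Q₂ − Q₁ > Q₃ − Q₂ ⇒ the lower half is more spread out ⇒ left-skewed.

left-skewed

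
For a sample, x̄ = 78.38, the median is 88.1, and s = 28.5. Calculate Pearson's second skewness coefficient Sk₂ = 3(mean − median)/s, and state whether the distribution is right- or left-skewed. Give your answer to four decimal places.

Sk₂ = 3(78.38 − 88.1) / 28.5 = 3 × -9.7200 / 28.5
    = -29.1600 / 28.5 ≈ -1.0232
Sk₂ < 0 ⇒ mean < median ⇒ left-skewed (negative skew).

-1.0232, left-skewed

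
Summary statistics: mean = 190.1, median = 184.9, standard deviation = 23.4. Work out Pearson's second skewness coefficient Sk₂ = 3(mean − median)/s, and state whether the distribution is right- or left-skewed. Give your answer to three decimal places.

0.667, right-skewed

Sk₂ = 3(190.1 − 184.9) / 23.4 = 3 × 5.2000 / 23.4
    = 15.6000 / 23.4 ≈ 0.667
Sk₂ > 0 ⇒ mean > median ⇒ right-skewed (positive skew).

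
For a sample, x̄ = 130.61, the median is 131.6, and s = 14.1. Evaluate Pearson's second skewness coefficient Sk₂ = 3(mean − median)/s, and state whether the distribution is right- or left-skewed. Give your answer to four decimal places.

-0.2106, left-skewed

Sk₂ = 3(130.61 − 131.6) / 14.1 = 3 × -0.9900 / 14.1
    = -2.9700 / 14.1 ≈ -0.2106
Sk₂ < 0 ⇒ mean < median ⇒ left-skewed (negative skew).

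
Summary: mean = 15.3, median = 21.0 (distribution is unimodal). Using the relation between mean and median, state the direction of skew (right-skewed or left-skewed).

mean − median = 15.3 − 21.0 = -5.7
mean < median ⇒ the longer tail is on the left ⇒ left-skewed (negatively skewed).

left-skewed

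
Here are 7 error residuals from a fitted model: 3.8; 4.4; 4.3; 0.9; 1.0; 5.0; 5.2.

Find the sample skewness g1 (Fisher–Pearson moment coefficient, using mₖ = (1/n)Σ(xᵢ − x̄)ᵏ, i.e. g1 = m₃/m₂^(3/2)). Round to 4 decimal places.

-0.7416

x̄ = (3.8 + 4.4 + 4.3 + 0.9 + 1.0 + 5.0 + 5.2) / 7 = 3.5143
deviations (xᵢ − x̄): 0.2857, 0.8857, 0.7857, -2.6143, -2.5143, 1.4857, 1.6857
Σ(xᵢ − x̄)² = 19.6886 ⇒ m₂ = 19.6886/7 = 2.81265
Σ(xᵢ − x̄)³ = -24.4888 ⇒ m₃ = -24.4888/7 = -3.49840
m₂^(3/2) = 2.81265^(1.5) = 4.71709
g1 = m₃ / m₂^(3/2) = -3.49840 / 4.71709 ≈ -0.7416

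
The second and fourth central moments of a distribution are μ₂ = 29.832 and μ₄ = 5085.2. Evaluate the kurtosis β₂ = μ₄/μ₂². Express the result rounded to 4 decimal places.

5.7140

μ₂² = 29.832² = 889.94822
μ₄/μ₂² = 5085.2 / 889.94822 = 5.71404
β₂ ≈ 5.7140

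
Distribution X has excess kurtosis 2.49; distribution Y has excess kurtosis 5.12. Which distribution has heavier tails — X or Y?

Y

Higher excess kurtosis ⇒ heavier tails relative to the normal distribution.
2.49 vs 5.12: the larger is 5.12, so Y has heavier tails.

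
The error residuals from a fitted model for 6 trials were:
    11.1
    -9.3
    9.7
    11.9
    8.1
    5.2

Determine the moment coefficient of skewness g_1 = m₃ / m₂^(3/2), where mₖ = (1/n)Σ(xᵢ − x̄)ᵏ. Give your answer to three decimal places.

-1.453

x̄ = (11.1 - 9.3 + 9.7 + 11.9 + 8.1 + 5.2) / 6 = 6.1167
deviations (xᵢ − x̄): 4.9833, -15.4167, 3.5833, 5.7833, 1.9833, -0.9167
Σ(xᵢ − x̄)² = 313.5683 ⇒ m₂ = 313.5683/6 = 52.26139
Σ(xᵢ − x̄)³ = -3293.9034 ⇒ m₃ = -3293.9034/6 = -548.98391
m₂^(3/2) = 52.26139^(1.5) = 377.80824
g_1 = m₃ / m₂^(3/2) = -548.98391 / 377.80824 ≈ -1.453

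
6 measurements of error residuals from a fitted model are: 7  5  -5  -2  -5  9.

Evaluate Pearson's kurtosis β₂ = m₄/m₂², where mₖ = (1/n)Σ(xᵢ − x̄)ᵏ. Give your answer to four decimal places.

x̄ = 1.5000
Σ(xᵢ − x̄)² = 195.5000 ⇒ m₂ = 32.58333
Σ(xᵢ − x̄)⁴ = 7949.3750 ⇒ m₄ = 1324.89583
m₂² = 1061.67361
β₂ = m₄/m₂² = 1324.89583 / 1061.67361 ≈ 1.2479

1.2479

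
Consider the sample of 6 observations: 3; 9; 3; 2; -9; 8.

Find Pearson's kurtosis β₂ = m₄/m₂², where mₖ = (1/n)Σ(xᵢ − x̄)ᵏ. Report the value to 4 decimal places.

x̄ = 2.6667
Σ(xᵢ − x̄)² = 205.3333 ⇒ m₂ = 34.22222
Σ(xᵢ − x̄)⁴ = 20944.4444 ⇒ m₄ = 3490.74074
m₂² = 1171.16049
β₂ = m₄/m₂² = 3490.74074 / 1171.16049 ≈ 2.9806

2.9806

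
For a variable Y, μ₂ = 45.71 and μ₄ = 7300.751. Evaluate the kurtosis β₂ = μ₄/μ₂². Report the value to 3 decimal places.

μ₂² = 45.71² = 2089.40410
μ₄/μ₂² = 7300.751 / 2089.40410 = 3.49418
β₂ ≈ 3.494

3.494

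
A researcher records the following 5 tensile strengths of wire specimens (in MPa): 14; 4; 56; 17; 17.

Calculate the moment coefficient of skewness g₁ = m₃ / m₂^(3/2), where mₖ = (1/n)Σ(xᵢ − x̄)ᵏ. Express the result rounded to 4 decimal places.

x̄ = (14 + 4 + 56 + 17 + 17) / 5 = 21.6000
deviations (xᵢ − x̄): -7.6000, -17.6000, 34.4000, -4.6000, -4.6000
Σ(xᵢ − x̄)² = 1593.2000 ⇒ m₂ = 1593.2000/5 = 318.64000
Σ(xᵢ − x̄)³ = 34622.1600 ⇒ m₃ = 34622.1600/5 = 6924.43200
m₂^(3/2) = 318.64000^(1.5) = 5687.88019
g₁ = m₃ / m₂^(3/2) = 6924.43200 / 5687.88019 ≈ 1.2174

1.2174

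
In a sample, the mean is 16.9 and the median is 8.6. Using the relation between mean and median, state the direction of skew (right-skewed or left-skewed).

mean − median = 16.9 − 8.6 = 8.3
mean > median ⇒ the longer tail is on the right ⇒ right-skewed (positively skewed).

right-skewed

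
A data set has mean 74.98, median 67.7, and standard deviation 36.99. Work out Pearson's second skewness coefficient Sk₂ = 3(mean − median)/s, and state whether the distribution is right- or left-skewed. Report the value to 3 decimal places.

0.590, right-skewed

Sk₂ = 3(74.98 − 67.7) / 36.99 = 3 × 7.2800 / 36.99
    = 21.8400 / 36.99 ≈ 0.590
Sk₂ > 0 ⇒ mean > median ⇒ right-skewed (positive skew).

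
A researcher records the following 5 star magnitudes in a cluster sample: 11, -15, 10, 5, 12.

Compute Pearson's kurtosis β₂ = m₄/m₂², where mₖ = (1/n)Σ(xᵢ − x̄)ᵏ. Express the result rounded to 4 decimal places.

2.9525

x̄ = 4.6000
Σ(xᵢ − x̄)² = 509.2000 ⇒ m₂ = 101.84000
Σ(xᵢ − x̄)⁴ = 153105.6160 ⇒ m₄ = 30621.12320
m₂² = 10371.38560
β₂ = m₄/m₂² = 30621.12320 / 10371.38560 ≈ 2.9525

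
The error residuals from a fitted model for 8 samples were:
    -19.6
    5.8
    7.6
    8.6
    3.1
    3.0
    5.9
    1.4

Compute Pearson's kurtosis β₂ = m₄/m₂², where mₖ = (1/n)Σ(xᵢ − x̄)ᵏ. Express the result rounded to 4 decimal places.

x̄ = 1.9750
Σ(xᵢ − x̄)² = 573.6950 ⇒ m₂ = 71.71188
Σ(xᵢ − x̄)⁴ = 220053.9318 ⇒ m₄ = 27506.74147
m₂² = 5142.59302
β₂ = m₄/m₂² = 27506.74147 / 5142.59302 ≈ 5.3488

5.3488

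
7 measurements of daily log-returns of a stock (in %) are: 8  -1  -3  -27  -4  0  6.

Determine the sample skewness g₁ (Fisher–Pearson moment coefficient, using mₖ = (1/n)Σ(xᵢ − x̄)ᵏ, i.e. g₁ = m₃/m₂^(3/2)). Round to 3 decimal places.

-1.392

x̄ = (8 - 1 - 3 - 27 - 4 + 0 + 6) / 7 = -3.0000
deviations (xᵢ − x̄): 11.0000, 2.0000, 0.0000, -24.0000, -1.0000, 3.0000, 9.0000
Σ(xᵢ − x̄)² = 792.0000 ⇒ m₂ = 792.0000/7 = 113.14286
Σ(xᵢ − x̄)³ = -11730.0000 ⇒ m₃ = -11730.0000/7 = -1675.71429
m₂^(3/2) = 113.14286^(1.5) = 1203.48509
g₁ = m₃ / m₂^(3/2) = -1675.71429 / 1203.48509 ≈ -1.392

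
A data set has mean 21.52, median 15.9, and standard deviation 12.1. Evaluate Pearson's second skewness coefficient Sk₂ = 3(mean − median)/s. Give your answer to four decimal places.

Sk₂ = 3(21.52 − 15.9) / 12.1 = 3 × 5.6200 / 12.1
    = 16.8600 / 12.1 ≈ 1.3934

1.3934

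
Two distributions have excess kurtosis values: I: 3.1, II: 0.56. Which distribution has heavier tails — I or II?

Higher excess kurtosis ⇒ heavier tails relative to the normal distribution.
3.1 vs 0.56: the larger is 3.1, so I has heavier tails.

I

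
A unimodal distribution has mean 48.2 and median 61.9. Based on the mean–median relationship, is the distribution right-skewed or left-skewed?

left-skewed

mean − median = 48.2 − 61.9 = -13.7
mean < median ⇒ the longer tail is on the left ⇒ left-skewed (negatively skewed).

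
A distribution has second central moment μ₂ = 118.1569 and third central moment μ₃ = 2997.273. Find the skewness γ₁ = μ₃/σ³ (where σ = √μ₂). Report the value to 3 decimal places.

2.334

σ = √μ₂ = √118.1569 = 10.87000
σ³ = μ₂^(3/2) = 1284.36550
γ₁ = μ₃/σ³ = 2997.273 / 1284.36550 ≈ 2.334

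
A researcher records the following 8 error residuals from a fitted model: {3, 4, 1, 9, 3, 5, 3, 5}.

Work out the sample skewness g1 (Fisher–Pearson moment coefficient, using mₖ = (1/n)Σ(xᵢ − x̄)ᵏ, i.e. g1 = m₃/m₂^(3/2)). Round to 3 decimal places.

0.962

x̄ = (3 + 4 + 1 + 9 + 3 + 5 + 3 + 5) / 8 = 4.1250
deviations (xᵢ − x̄): -1.1250, -0.1250, -3.1250, 4.8750, -1.1250, 0.8750, -1.1250, 0.8750
Σ(xᵢ − x̄)² = 38.8750 ⇒ m₂ = 38.8750/8 = 4.85938
Σ(xᵢ − x̄)³ = 82.4063 ⇒ m₃ = 82.4063/8 = 10.30078
m₂^(3/2) = 4.85938^(1.5) = 10.71200
g1 = m₃ / m₂^(3/2) = 10.30078 / 10.71200 ≈ 0.962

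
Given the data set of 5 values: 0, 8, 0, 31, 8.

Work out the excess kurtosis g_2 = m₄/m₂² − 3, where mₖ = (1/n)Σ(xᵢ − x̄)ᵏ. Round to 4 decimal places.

x̄ = 9.4000
Σ(xᵢ − x̄)² = 647.2000 ⇒ m₂ = 129.44000
Σ(xᵢ − x̄)⁴ = 233300.8960 ⇒ m₄ = 46660.17920
m₂² = 16754.71360
g_2 = m₄/m₂² − 3 = 2.78490 − 3 ≈ -0.2151

-0.2151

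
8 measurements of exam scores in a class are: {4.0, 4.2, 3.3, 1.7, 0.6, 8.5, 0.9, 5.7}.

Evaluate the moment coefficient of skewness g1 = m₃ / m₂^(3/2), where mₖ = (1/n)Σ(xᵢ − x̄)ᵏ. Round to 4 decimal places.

0.5933

x̄ = (4.0 + 4.2 + 3.3 + 1.7 + 0.6 + 8.5 + 0.9 + 5.7) / 8 = 3.6125
deviations (xᵢ − x̄): 0.3875, 0.5875, -0.3125, -1.9125, -3.0125, 4.8875, -2.7125, 2.0875
Σ(xᵢ − x̄)² = 48.9288 ⇒ m₂ = 48.9288/8 = 6.11609
Σ(xᵢ − x̄)³ = 71.7862 ⇒ m₃ = 71.7862/8 = 8.97327
m₂^(3/2) = 6.11609^(1.5) = 15.12555
g1 = m₃ / m₂^(3/2) = 8.97327 / 15.12555 ≈ 0.5933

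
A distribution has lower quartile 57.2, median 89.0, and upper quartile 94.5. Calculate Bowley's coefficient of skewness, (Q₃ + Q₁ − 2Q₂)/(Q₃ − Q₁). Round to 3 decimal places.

-0.705

numerator: Q₃ + Q₁ − 2Q₂ = 94.5 + 57.2 − 2×89.0 = -26.3000
denominator: Q₃ − Q₁ = 94.5 − 57.2 = 37.3000
Bowley skewness = -26.3000 / 37.3000 ≈ -0.705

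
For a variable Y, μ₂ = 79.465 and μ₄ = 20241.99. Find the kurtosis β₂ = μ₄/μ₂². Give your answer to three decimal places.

μ₂² = 79.465² = 6314.68623
μ₄/μ₂² = 20241.99 / 6314.68623 = 3.20554
β₂ ≈ 3.206

3.206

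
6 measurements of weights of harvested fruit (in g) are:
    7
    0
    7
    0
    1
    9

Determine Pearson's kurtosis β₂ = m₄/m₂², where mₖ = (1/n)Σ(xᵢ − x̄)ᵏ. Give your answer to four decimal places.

1.1735

x̄ = 4.0000
Σ(xᵢ − x̄)² = 84.0000 ⇒ m₂ = 14.00000
Σ(xᵢ − x̄)⁴ = 1380.0000 ⇒ m₄ = 230.00000
m₂² = 196.00000
β₂ = m₄/m₂² = 230.00000 / 196.00000 ≈ 1.1735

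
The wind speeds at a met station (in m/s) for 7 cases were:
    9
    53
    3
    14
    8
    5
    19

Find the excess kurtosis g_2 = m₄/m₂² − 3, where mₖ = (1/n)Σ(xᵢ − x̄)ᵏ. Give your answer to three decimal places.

x̄ = 15.8571
Σ(xᵢ − x̄)² = 1784.8571 ⇒ m₂ = 254.97959
Σ(xᵢ − x̄)⁴ = 1950626.4198 ⇒ m₄ = 278660.91712
m₂² = 65014.59225
g_2 = m₄/m₂² − 3 = 4.28613 − 3 ≈ 1.286

1.286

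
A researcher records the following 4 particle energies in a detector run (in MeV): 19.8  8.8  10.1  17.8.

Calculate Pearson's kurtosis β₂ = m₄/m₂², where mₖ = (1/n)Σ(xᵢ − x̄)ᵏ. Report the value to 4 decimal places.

1.1223

x̄ = 14.1250
Σ(xᵢ − x̄)² = 90.2675 ⇒ m₂ = 22.56688
Σ(xᵢ − x̄)⁴ = 2286.1059 ⇒ m₄ = 571.52648
m₂² = 509.26385
β₂ = m₄/m₂² = 571.52648 / 509.26385 ≈ 1.1223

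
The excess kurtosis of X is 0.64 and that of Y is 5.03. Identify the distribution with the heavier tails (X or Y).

Higher excess kurtosis ⇒ heavier tails relative to the normal distribution.
0.64 vs 5.03: the larger is 5.03, so Y has heavier tails.

Y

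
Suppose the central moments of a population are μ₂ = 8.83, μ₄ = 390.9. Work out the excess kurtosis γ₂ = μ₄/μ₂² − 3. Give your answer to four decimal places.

2.0135

μ₂² = 8.83² = 77.96890
μ₄/μ₂² = 390.9 / 77.96890 = 5.01354
γ₂ = 5.01354 − 3 ≈ 2.0135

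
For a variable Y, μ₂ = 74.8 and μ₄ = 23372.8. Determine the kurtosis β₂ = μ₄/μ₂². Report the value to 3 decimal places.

μ₂² = 74.8² = 5595.04000
μ₄/μ₂² = 23372.8 / 5595.04000 = 4.17741
β₂ ≈ 4.177

4.177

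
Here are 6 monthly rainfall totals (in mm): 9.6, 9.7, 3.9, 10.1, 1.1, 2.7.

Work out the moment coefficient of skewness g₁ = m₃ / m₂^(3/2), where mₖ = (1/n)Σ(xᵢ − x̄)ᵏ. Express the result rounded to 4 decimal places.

x̄ = (9.6 + 9.7 + 3.9 + 10.1 + 1.1 + 2.7) / 6 = 6.1833
deviations (xᵢ − x̄): 3.4167, 3.5167, -2.2833, 3.9167, -5.0833, -3.4833
Σ(xᵢ − x̄)² = 82.5683 ⇒ m₂ = 82.5683/6 = 13.76139
Σ(xᵢ − x̄)³ = -42.0666 ⇒ m₃ = -42.0666/6 = -7.01109
m₂^(3/2) = 13.76139^(1.5) = 51.04972
g₁ = m₃ / m₂^(3/2) = -7.01109 / 51.04972 ≈ -0.1373

-0.1373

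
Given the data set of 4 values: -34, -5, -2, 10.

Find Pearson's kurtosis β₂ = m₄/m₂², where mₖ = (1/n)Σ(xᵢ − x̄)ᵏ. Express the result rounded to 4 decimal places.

2.1080

x̄ = -7.7500
Σ(xᵢ − x̄)² = 1044.7500 ⇒ m₂ = 261.18750
Σ(xᵢ − x̄)⁴ = 575221.8281 ⇒ m₄ = 143805.45703
m₂² = 68218.91016
β₂ = m₄/m₂² = 143805.45703 / 68218.91016 ≈ 2.1080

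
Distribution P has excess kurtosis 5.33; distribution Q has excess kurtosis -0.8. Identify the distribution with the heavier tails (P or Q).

P

Higher excess kurtosis ⇒ heavier tails relative to the normal distribution.
5.33 vs -0.8: the larger is 5.33, so P has heavier tails. (P is leptokurtic — heavier-than-normal tails; the other is platykurtic.)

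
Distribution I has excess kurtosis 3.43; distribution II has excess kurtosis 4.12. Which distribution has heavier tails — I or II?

Higher excess kurtosis ⇒ heavier tails relative to the normal distribution.
3.43 vs 4.12: the larger is 4.12, so II has heavier tails.

II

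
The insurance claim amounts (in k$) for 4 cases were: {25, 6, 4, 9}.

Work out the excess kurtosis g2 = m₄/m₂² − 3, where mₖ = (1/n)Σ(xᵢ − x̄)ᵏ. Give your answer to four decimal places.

-0.7911

x̄ = 11.0000
Σ(xᵢ − x̄)² = 274.0000 ⇒ m₂ = 68.50000
Σ(xᵢ − x̄)⁴ = 41458.0000 ⇒ m₄ = 10364.50000
m₂² = 4692.25000
g2 = m₄/m₂² − 3 = 2.20886 − 3 ≈ -0.7911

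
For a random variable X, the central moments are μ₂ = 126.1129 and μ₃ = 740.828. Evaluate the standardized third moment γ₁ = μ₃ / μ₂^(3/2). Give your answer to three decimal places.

0.523

σ = √μ₂ = √126.1129 = 11.23000
σ³ = μ₂^(3/2) = 1416.24787
γ₁ = μ₃/σ³ = 740.828 / 1416.24787 ≈ 0.523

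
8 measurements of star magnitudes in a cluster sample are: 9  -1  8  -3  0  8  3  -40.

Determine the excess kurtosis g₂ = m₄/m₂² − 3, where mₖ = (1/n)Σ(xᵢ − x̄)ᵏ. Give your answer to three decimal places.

2.259

x̄ = -2.0000
Σ(xᵢ − x̄)² = 1796.0000 ⇒ m₂ = 224.50000
Σ(xᵢ − x̄)⁴ = 2120420.0000 ⇒ m₄ = 265052.50000
m₂² = 50400.25000
g₂ = m₄/m₂² − 3 = 5.25895 − 3 ≈ 2.259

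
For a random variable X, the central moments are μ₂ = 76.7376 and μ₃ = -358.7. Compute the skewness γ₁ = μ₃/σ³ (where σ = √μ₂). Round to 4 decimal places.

-0.5336

σ = √μ₂ = √76.7376 = 8.76000
σ³ = μ₂^(3/2) = 672.22138
γ₁ = μ₃/σ³ = -358.7 / 672.22138 ≈ -0.5336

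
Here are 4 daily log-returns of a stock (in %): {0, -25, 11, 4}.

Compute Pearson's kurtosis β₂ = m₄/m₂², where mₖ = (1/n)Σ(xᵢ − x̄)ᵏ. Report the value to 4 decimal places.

2.1454

x̄ = -2.5000
Σ(xᵢ − x̄)² = 737.0000 ⇒ m₂ = 184.25000
Σ(xᵢ − x̄)⁴ = 291328.2500 ⇒ m₄ = 72832.06250
m₂² = 33948.06250
β₂ = m₄/m₂² = 72832.06250 / 33948.06250 ≈ 2.1454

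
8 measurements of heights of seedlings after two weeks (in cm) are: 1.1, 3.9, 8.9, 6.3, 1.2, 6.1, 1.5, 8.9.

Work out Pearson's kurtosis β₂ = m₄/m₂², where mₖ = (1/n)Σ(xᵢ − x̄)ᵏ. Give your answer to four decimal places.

x̄ = 4.7375
Σ(xᵢ − x̄)² = 75.8788 ⇒ m₂ = 9.48484
Σ(xᵢ − x̄)⁴ = 1051.8352 ⇒ m₄ = 131.47940
m₂² = 89.96226
β₂ = m₄/m₂² = 131.47940 / 89.96226 ≈ 1.4615

1.4615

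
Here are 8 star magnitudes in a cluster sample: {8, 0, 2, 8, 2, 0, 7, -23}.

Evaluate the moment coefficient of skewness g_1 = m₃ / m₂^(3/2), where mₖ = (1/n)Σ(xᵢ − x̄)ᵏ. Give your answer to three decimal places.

-1.765

x̄ = (8 + 0 + 2 + 8 + 2 + 0 + 7 - 23) / 8 = 0.5000
deviations (xᵢ − x̄): 7.5000, -0.5000, 1.5000, 7.5000, 1.5000, -0.5000, 6.5000, -23.5000
Σ(xᵢ − x̄)² = 712.0000 ⇒ m₂ = 712.0000/8 = 89.00000
Σ(xᵢ − x̄)³ = -11853.0000 ⇒ m₃ = -11853.0000/8 = -1481.62500
m₂^(3/2) = 89.00000^(1.5) = 839.62432
g_1 = m₃ / m₂^(3/2) = -1481.62500 / 839.62432 ≈ -1.765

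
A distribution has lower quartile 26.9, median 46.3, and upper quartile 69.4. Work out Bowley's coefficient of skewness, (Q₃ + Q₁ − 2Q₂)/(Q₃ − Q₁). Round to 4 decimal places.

numerator: Q₃ + Q₁ − 2Q₂ = 69.4 + 26.9 − 2×46.3 = 3.7000
denominator: Q₃ − Q₁ = 69.4 − 26.9 = 42.5000
Bowley skewness = 3.7000 / 42.5000 ≈ 0.0871

0.0871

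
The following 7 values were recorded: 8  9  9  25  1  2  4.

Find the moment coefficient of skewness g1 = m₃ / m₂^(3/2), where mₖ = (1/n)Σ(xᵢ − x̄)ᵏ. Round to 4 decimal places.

x̄ = (8 + 9 + 9 + 25 + 1 + 2 + 4) / 7 = 8.2857
deviations (xᵢ − x̄): -0.2857, 0.7143, 0.7143, 16.7143, -7.2857, -6.2857, -4.2857
Σ(xᵢ − x̄)² = 391.4286 ⇒ m₂ = 391.4286/7 = 55.91837
Σ(xᵢ − x̄)³ = 3956.3265 ⇒ m₃ = 3956.3265/7 = 565.18950
m₂^(3/2) = 55.91837^(1.5) = 418.14964
g1 = m₃ / m₂^(3/2) = 565.18950 / 418.14964 ≈ 1.3516

1.3516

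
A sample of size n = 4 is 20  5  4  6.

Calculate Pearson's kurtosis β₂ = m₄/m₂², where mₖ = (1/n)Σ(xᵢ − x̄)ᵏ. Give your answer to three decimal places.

2.302

x̄ = 8.7500
Σ(xᵢ − x̄)² = 170.7500 ⇒ m₂ = 42.68750
Σ(xᵢ − x̄)⁴ = 16782.0781 ⇒ m₄ = 4195.51953
m₂² = 1822.22266
β₂ = m₄/m₂² = 4195.51953 / 1822.22266 ≈ 2.302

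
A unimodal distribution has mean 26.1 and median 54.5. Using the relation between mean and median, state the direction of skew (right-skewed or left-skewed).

left-skewed

mean − median = 26.1 − 54.5 = -28.4
mean < median ⇒ the longer tail is on the left ⇒ left-skewed (negatively skewed).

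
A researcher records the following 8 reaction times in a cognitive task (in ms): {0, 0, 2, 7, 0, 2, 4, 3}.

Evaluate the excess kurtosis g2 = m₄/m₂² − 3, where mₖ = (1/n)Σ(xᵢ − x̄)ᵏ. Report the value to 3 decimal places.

x̄ = 2.2500
Σ(xᵢ − x̄)² = 41.5000 ⇒ m₂ = 5.18750
Σ(xᵢ − x̄)⁴ = 595.6563 ⇒ m₄ = 74.45703
m₂² = 26.91016
g2 = m₄/m₂² − 3 = 2.76687 − 3 ≈ -0.233

-0.233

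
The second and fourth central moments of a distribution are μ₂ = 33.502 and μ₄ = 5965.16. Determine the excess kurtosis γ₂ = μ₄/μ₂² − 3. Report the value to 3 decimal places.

2.315

μ₂² = 33.502² = 1122.38400
μ₄/μ₂² = 5965.16 / 1122.38400 = 5.31472
γ₂ = 5.31472 − 3 ≈ 2.315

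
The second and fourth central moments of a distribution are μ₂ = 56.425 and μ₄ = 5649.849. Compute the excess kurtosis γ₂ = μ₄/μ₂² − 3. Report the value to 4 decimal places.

-1.2254

μ₂² = 56.425² = 3183.78063
μ₄/μ₂² = 5649.849 / 3183.78063 = 1.77457
γ₂ = 1.77457 − 3 ≈ -1.2254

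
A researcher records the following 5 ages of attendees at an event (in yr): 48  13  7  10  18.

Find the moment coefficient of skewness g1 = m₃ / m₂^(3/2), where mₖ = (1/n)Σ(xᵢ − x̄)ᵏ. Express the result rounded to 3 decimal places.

x̄ = (48 + 13 + 7 + 10 + 18) / 5 = 19.2000
deviations (xᵢ − x̄): 28.8000, -6.2000, -12.2000, -9.2000, -1.2000
Σ(xᵢ − x̄)² = 1102.8000 ⇒ m₂ = 1102.8000/5 = 220.56000
Σ(xᵢ − x̄)³ = 21053.2800 ⇒ m₃ = 21053.2800/5 = 4210.65600
m₂^(3/2) = 220.56000^(1.5) = 3275.59447
g1 = m₃ / m₂^(3/2) = 4210.65600 / 3275.59447 ≈ 1.285

1.285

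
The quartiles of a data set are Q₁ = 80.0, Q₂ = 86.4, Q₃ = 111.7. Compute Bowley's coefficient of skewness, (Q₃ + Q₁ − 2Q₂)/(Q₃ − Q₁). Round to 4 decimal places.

numerator: Q₃ + Q₁ − 2Q₂ = 111.7 + 80.0 − 2×86.4 = 18.9000
denominator: Q₃ − Q₁ = 111.7 − 80.0 = 31.7000
Bowley skewness = 18.9000 / 31.7000 ≈ 0.5962

0.5962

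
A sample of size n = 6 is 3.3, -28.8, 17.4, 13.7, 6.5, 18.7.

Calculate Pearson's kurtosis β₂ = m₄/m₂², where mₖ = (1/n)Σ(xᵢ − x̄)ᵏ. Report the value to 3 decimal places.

3.401

x̄ = 5.1333
Σ(xᵢ − x̄)² = 1564.6133 ⇒ m₂ = 260.76889
Σ(xᵢ − x̄)⁴ = 1387803.8651 ⇒ m₄ = 231300.64419
m₂² = 68000.41341
β₂ = m₄/m₂² = 231300.64419 / 68000.41341 ≈ 3.401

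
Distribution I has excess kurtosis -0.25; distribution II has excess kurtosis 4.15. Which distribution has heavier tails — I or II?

Higher excess kurtosis ⇒ heavier tails relative to the normal distribution.
-0.25 vs 4.15: the larger is 4.15, so II has heavier tails. (II is leptokurtic — heavier-than-normal tails; the other is platykurtic.)

II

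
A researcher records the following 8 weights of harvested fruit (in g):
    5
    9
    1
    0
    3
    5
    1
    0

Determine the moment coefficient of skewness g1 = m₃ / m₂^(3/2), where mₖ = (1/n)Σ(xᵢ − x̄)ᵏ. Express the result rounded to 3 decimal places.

0.782

x̄ = (5 + 9 + 1 + 0 + 3 + 5 + 1 + 0) / 8 = 3.0000
deviations (xᵢ − x̄): 2.0000, 6.0000, -2.0000, -3.0000, 0.0000, 2.0000, -2.0000, -3.0000
Σ(xᵢ − x̄)² = 70.0000 ⇒ m₂ = 70.0000/8 = 8.75000
Σ(xᵢ − x̄)³ = 162.0000 ⇒ m₃ = 162.0000/8 = 20.25000
m₂^(3/2) = 8.75000^(1.5) = 25.88285
g1 = m₃ / m₂^(3/2) = 20.25000 / 25.88285 ≈ 0.782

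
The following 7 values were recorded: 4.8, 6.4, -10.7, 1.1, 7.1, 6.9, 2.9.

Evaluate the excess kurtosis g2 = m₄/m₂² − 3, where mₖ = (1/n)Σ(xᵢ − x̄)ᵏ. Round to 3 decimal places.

1.060

x̄ = 2.6429
Σ(xᵢ − x̄)² = 237.2371 ⇒ m₂ = 33.89102
Σ(xᵢ − x̄)⁴ = 32645.0390 ⇒ m₄ = 4663.57699
m₂² = 1148.60126
g2 = m₄/m₂² − 3 = 4.06022 − 3 ≈ 1.060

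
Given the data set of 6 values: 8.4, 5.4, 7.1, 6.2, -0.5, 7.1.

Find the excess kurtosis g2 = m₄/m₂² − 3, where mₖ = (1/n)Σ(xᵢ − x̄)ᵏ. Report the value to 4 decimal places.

x̄ = 5.6167
Σ(xᵢ − x̄)² = 49.9483 ⇒ m₂ = 8.32472
Σ(xᵢ − x̄)⁴ = 1469.5939 ⇒ m₄ = 244.93231
m₂² = 69.30100
g2 = m₄/m₂² − 3 = 3.53433 − 3 ≈ 0.5343

0.5343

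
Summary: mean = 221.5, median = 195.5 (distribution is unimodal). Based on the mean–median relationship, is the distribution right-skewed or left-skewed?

mean − median = 221.5 − 195.5 = 26.0
mean > median ⇒ the longer tail is on the right ⇒ right-skewed (positively skewed).

right-skewed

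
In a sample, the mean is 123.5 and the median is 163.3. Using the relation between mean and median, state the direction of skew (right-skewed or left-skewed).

mean − median = 123.5 − 163.3 = -39.8
mean < median ⇒ the longer tail is on the left ⇒ left-skewed (negatively skewed).

left-skewed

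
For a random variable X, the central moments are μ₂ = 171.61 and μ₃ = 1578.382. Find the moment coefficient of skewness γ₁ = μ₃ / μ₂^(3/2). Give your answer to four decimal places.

σ = √μ₂ = √171.61 = 13.10000
σ³ = μ₂^(3/2) = 2248.09100
γ₁ = μ₃/σ³ = 1578.382 / 2248.09100 ≈ 0.7021

0.7021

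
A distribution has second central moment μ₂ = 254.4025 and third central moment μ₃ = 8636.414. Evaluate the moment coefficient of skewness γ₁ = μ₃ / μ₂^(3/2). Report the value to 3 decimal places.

2.128

σ = √μ₂ = √254.4025 = 15.95000
σ³ = μ₂^(3/2) = 4057.71988
γ₁ = μ₃/σ³ = 8636.414 / 4057.71988 ≈ 2.128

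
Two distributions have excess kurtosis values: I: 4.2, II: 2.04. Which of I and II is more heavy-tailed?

Higher excess kurtosis ⇒ heavier tails relative to the normal distribution.
4.2 vs 2.04: the larger is 4.2, so I has heavier tails.

I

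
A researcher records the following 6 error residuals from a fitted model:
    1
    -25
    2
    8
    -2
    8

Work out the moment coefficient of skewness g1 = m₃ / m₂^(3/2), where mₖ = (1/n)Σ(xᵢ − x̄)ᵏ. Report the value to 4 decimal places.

x̄ = (1 - 25 + 2 + 8 - 2 + 8) / 6 = -1.3333
deviations (xᵢ − x̄): 2.3333, -23.6667, 3.3333, 9.3333, -0.6667, 9.3333
Σ(xᵢ − x̄)² = 751.3333 ⇒ m₂ = 751.3333/6 = 125.22222
Σ(xᵢ − x̄)³ = -11580.4444 ⇒ m₃ = -11580.4444/6 = -1930.07407
m₂^(3/2) = 125.22222^(1.5) = 1401.27092
g1 = m₃ / m₂^(3/2) = -1930.07407 / 1401.27092 ≈ -1.3774

-1.3774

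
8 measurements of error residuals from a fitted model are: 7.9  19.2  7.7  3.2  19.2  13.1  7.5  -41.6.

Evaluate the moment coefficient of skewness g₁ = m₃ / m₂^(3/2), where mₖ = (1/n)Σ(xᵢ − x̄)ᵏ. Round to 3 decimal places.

x̄ = (7.9 + 19.2 + 7.7 + 3.2 + 19.2 + 13.1 + 7.5 - 41.6) / 8 = 4.5250
deviations (xᵢ − x̄): 3.3750, 14.6750, 3.1750, -1.3250, 14.6750, 8.5750, 2.9750, -46.1250
Σ(xᵢ − x̄)² = 2663.8350 ⇒ m₂ = 2663.8350/8 = 332.97938
Σ(xᵢ − x̄)³ = -91085.9918 ⇒ m₃ = -91085.9918/8 = -11385.74897
m₂^(3/2) = 332.97938^(1.5) = 6076.11522
g₁ = m₃ / m₂^(3/2) = -11385.74897 / 6076.11522 ≈ -1.874

-1.874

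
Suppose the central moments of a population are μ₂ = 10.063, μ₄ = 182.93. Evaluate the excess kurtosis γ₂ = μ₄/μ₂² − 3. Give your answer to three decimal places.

μ₂² = 10.063² = 101.26397
μ₄/μ₂² = 182.93 / 101.26397 = 1.80647
γ₂ = 1.80647 − 3 ≈ -1.194

-1.194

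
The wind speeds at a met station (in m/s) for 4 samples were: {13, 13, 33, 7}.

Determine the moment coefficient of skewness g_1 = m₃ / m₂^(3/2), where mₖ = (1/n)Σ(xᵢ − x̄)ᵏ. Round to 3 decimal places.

x̄ = (13 + 13 + 33 + 7) / 4 = 16.5000
deviations (xᵢ − x̄): -3.5000, -3.5000, 16.5000, -9.5000
Σ(xᵢ − x̄)² = 387.0000 ⇒ m₂ = 387.0000/4 = 96.75000
Σ(xᵢ − x̄)³ = 3549.0000 ⇒ m₃ = 3549.0000/4 = 887.25000
m₂^(3/2) = 96.75000^(1.5) = 951.64827
g_1 = m₃ / m₂^(3/2) = 887.25000 / 951.64827 ≈ 0.932

0.932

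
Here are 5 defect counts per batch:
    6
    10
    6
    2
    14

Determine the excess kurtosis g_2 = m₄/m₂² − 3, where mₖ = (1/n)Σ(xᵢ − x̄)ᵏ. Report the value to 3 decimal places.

x̄ = 7.6000
Σ(xᵢ − x̄)² = 83.2000 ⇒ m₂ = 16.64000
Σ(xᵢ − x̄)⁴ = 2707.4560 ⇒ m₄ = 541.49120
m₂² = 276.88960
g_2 = m₄/m₂² − 3 = 1.95562 − 3 ≈ -1.044

-1.044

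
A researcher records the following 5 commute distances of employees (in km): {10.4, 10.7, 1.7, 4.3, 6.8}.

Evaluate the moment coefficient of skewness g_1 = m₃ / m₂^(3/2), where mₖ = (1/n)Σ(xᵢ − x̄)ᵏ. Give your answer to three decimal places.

-0.184

x̄ = (10.4 + 10.7 + 1.7 + 4.3 + 6.8) / 5 = 6.7800
deviations (xᵢ − x̄): 3.6200, 3.9200, -5.0800, -2.4800, 0.0200
Σ(xᵢ − x̄)² = 60.4280 ⇒ m₂ = 60.4280/5 = 12.08560
Σ(xᵢ − x̄)³ = -38.6753 ⇒ m₃ = -38.6753/5 = -7.73506
m₂^(3/2) = 12.08560^(1.5) = 42.01480
g_1 = m₃ / m₂^(3/2) = -7.73506 / 42.01480 ≈ -0.184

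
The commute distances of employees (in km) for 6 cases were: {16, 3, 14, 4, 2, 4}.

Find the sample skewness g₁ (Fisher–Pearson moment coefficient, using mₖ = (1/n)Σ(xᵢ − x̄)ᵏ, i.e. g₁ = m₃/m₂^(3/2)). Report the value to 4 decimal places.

0.6934

x̄ = (16 + 3 + 14 + 4 + 2 + 4) / 6 = 7.1667
deviations (xᵢ − x̄): 8.8333, -4.1667, 6.8333, -3.1667, -5.1667, -3.1667
Σ(xᵢ − x̄)² = 188.8333 ⇒ m₂ = 188.8333/6 = 31.47222
Σ(xᵢ − x̄)³ = 734.5556 ⇒ m₃ = 734.5556/6 = 122.42593
m₂^(3/2) = 31.47222^(1.5) = 176.55951
g₁ = m₃ / m₂^(3/2) = 122.42593 / 176.55951 ≈ 0.6934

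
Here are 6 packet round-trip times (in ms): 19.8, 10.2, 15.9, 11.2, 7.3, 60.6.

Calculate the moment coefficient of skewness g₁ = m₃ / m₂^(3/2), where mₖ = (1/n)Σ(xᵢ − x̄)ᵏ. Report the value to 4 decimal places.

x̄ = (19.8 + 10.2 + 15.9 + 11.2 + 7.3 + 60.6) / 6 = 20.8333
deviations (xᵢ − x̄): -1.0333, -10.6333, -4.9333, -9.6333, -13.5333, 39.7667
Σ(xᵢ − x̄)² = 1995.8133 ⇒ m₂ = 1995.8133/6 = 332.63556
Σ(xᵢ − x̄)³ = 58190.4344 ⇒ m₃ = 58190.4344/6 = 9698.40574
m₂^(3/2) = 332.63556^(1.5) = 6066.70677
g₁ = m₃ / m₂^(3/2) = 9698.40574 / 6066.70677 ≈ 1.5986

1.5986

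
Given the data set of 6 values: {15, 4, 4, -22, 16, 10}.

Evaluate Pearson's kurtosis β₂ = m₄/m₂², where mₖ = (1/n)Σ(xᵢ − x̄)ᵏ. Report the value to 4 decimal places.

3.3021

x̄ = 4.5000
Σ(xᵢ − x̄)² = 975.5000 ⇒ m₂ = 162.58333
Σ(xᵢ − x̄)⁴ = 523715.3750 ⇒ m₄ = 87285.89583
m₂² = 26433.34028
β₂ = m₄/m₂² = 87285.89583 / 26433.34028 ≈ 3.3021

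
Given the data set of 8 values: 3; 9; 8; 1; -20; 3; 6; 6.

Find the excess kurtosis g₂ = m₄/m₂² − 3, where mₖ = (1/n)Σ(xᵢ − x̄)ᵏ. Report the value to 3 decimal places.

x̄ = 2.0000
Σ(xᵢ − x̄)² = 604.0000 ⇒ m₂ = 75.50000
Σ(xᵢ − x̄)⁴ = 238468.0000 ⇒ m₄ = 29808.50000
m₂² = 5700.25000
g₂ = m₄/m₂² − 3 = 5.22933 − 3 ≈ 2.229

2.229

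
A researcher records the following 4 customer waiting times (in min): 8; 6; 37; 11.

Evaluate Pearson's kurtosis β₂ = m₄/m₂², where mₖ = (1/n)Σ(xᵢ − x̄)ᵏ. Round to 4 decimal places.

x̄ = 15.5000
Σ(xᵢ − x̄)² = 629.0000 ⇒ m₂ = 157.25000
Σ(xᵢ − x̄)⁴ = 225394.2500 ⇒ m₄ = 56348.56250
m₂² = 24727.56250
β₂ = m₄/m₂² = 56348.56250 / 24727.56250 ≈ 2.2788

2.2788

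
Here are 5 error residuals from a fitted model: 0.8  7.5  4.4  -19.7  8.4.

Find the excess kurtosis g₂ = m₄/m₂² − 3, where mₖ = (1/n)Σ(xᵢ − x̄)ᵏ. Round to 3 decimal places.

-0.082

x̄ = 0.2800
Σ(xᵢ − x̄)² = 534.5080 ⇒ m₂ = 106.90160
Σ(xᵢ − x̄)⁴ = 166713.8779 ⇒ m₄ = 33342.77558
m₂² = 11427.95208
g₂ = m₄/m₂² − 3 = 2.91765 − 3 ≈ -0.082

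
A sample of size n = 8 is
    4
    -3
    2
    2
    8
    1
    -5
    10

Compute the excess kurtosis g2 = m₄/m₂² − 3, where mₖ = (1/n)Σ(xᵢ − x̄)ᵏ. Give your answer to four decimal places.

x̄ = 2.3750
Σ(xᵢ − x̄)² = 177.8750 ⇒ m₂ = 22.23438
Σ(xᵢ − x̄)⁴ = 8185.0566 ⇒ m₄ = 1023.13208
m₂² = 494.36743
g2 = m₄/m₂² − 3 = 2.06958 − 3 ≈ -0.9304

-0.9304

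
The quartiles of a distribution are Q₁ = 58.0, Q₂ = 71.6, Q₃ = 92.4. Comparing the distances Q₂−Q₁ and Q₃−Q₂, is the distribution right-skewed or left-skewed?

Q₂ − Q₁ = 13.6;  Q₃ − Q₂ = 20.8
Q₃ − Q₂ > Q₂ − Q₁ ⇒ the upper half is more spread out ⇒ right-skewed.

right-skewed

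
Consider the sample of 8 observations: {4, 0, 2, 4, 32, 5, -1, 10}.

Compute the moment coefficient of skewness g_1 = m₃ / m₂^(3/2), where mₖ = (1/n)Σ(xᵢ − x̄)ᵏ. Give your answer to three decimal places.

x̄ = (4 + 0 + 2 + 4 + 32 + 5 - 1 + 10) / 8 = 7.0000
deviations (xᵢ − x̄): -3.0000, -7.0000, -5.0000, -3.0000, 25.0000, -2.0000, -8.0000, 3.0000
Σ(xᵢ − x̄)² = 794.0000 ⇒ m₂ = 794.0000/8 = 99.25000
Σ(xᵢ − x̄)³ = 14610.0000 ⇒ m₃ = 14610.0000/8 = 1826.25000
m₂^(3/2) = 99.25000^(1.5) = 988.77112
g_1 = m₃ / m₂^(3/2) = 1826.25000 / 988.77112 ≈ 1.847

1.847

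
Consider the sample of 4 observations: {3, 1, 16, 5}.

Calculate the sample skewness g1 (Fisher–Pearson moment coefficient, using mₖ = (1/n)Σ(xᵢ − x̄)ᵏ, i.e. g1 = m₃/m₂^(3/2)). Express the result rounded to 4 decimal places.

x̄ = (3 + 1 + 16 + 5) / 4 = 6.2500
deviations (xᵢ − x̄): -3.2500, -5.2500, 9.7500, -1.2500
Σ(xᵢ − x̄)² = 134.7500 ⇒ m₂ = 134.7500/4 = 33.68750
Σ(xᵢ − x̄)³ = 745.8750 ⇒ m₃ = 745.8750/4 = 186.46875
m₂^(3/2) = 33.68750^(1.5) = 195.52540
g1 = m₃ / m₂^(3/2) = 186.46875 / 195.52540 ≈ 0.9537

0.9537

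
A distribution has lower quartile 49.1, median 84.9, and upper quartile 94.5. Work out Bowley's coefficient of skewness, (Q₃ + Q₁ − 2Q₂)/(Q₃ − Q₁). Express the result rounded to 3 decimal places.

numerator: Q₃ + Q₁ − 2Q₂ = 94.5 + 49.1 − 2×84.9 = -26.2000
denominator: Q₃ − Q₁ = 94.5 − 49.1 = 45.4000
Bowley skewness = -26.2000 / 45.4000 ≈ -0.577

-0.577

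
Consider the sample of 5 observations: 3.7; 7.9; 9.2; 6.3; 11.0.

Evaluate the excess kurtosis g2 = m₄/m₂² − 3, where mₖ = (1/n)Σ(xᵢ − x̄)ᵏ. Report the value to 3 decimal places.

-1.058

x̄ = 7.6200
Σ(xᵢ − x̄)² = 31.1080 ⇒ m₂ = 6.22160
Σ(xᵢ − x̄)⁴ = 375.9173 ⇒ m₄ = 75.18346
m₂² = 38.70831
g2 = m₄/m₂² − 3 = 1.94231 − 3 ≈ -1.058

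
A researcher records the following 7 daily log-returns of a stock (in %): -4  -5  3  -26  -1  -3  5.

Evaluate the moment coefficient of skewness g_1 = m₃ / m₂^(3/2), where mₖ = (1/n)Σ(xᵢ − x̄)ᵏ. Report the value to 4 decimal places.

x̄ = (-4 - 5 + 3 - 26 - 1 - 3 + 5) / 7 = -4.4286
deviations (xᵢ − x̄): 0.4286, -0.5714, 7.4286, -21.5714, 3.4286, 1.4286, 9.4286
Σ(xᵢ − x̄)² = 623.7143 ⇒ m₂ = 623.7143/7 = 89.10204
Σ(xᵢ − x̄)³ = -8746.5306 ⇒ m₃ = -8746.5306/7 = -1249.50437
m₂^(3/2) = 89.10204^(1.5) = 841.06871
g_1 = m₃ / m₂^(3/2) = -1249.50437 / 841.06871 ≈ -1.4856

-1.4856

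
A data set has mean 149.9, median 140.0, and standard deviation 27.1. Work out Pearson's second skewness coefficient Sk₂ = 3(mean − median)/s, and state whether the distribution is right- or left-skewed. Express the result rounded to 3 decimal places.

Sk₂ = 3(149.9 − 140.0) / 27.1 = 3 × 9.9000 / 27.1
    = 29.7000 / 27.1 ≈ 1.096
Sk₂ > 0 ⇒ mean > median ⇒ right-skewed (positive skew).

1.096, right-skewed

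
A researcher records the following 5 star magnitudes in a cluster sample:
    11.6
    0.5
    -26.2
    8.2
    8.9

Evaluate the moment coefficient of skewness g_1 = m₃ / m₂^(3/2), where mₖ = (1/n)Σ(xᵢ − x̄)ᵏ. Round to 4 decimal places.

x̄ = (11.6 + 0.5 - 26.2 + 8.2 + 8.9) / 5 = 0.6000
deviations (xᵢ − x̄): 11.0000, -0.1000, -26.8000, 7.6000, 8.3000
Σ(xᵢ − x̄)² = 965.9000 ⇒ m₂ = 965.9000/5 = 193.18000
Σ(xᵢ − x̄)³ = -16907.0700 ⇒ m₃ = -16907.0700/5 = -3381.41400
m₂^(3/2) = 193.18000^(1.5) = 2684.99352
g_1 = m₃ / m₂^(3/2) = -3381.41400 / 2684.99352 ≈ -1.2594

-1.2594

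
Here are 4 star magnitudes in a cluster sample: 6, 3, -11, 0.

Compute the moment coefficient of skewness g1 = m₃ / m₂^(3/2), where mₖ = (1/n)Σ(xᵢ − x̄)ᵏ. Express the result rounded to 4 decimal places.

x̄ = (6 + 3 - 11 + 0) / 4 = -0.5000
deviations (xᵢ − x̄): 6.5000, 3.5000, -10.5000, 0.5000
Σ(xᵢ − x̄)² = 165.0000 ⇒ m₂ = 165.0000/4 = 41.25000
Σ(xᵢ − x̄)³ = -840.0000 ⇒ m₃ = -840.0000/4 = -210.00000
m₂^(3/2) = 41.25000^(1.5) = 264.93292
g1 = m₃ / m₂^(3/2) = -210.00000 / 264.93292 ≈ -0.7927

-0.7927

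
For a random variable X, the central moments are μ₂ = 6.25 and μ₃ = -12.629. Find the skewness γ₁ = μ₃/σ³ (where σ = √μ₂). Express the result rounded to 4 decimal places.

σ = √μ₂ = √6.25 = 2.50000
σ³ = μ₂^(3/2) = 15.62500
γ₁ = μ₃/σ³ = -12.629 / 15.62500 ≈ -0.8083

-0.8083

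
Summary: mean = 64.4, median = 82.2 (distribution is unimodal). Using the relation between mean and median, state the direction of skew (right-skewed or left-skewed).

mean − median = 64.4 − 82.2 = -17.8
mean < median ⇒ the longer tail is on the left ⇒ left-skewed (negatively skewed).

left-skewed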